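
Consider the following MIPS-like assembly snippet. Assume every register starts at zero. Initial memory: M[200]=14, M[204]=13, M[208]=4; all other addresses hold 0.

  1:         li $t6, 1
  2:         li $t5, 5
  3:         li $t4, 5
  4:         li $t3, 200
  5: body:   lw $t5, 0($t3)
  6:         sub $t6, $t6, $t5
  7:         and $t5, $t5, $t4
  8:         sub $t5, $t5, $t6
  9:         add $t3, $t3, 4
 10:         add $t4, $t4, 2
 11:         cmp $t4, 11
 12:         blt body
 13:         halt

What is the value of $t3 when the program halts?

212

li $t6, 1 → $t6=1
li $t5, 5 → $t5=5
li $t4, 5 → $t4=5
li $t3, 200 → $t3=200
lw $t5, 0($t3) → $t5=M[200]=14
sub $t6, $t6, $t5 → $t6=1-14=-13
and $t5, $t5, $t4 → $t5=14&5=4
sub $t5, $t5, $t6 → $t5=4-(-13)=17
add $t3, $t3, 4 → $t3=200+4=204
add $t4, $t4, 2 → $t4=5+2=7
cmp $t4, 11  (cmp 7,11)
blt body: taken
lw $t5, 0($t3) → $t5=M[204]=13
sub $t6, $t6, $t5 → $t6=(-13)-13=-26
and $t5, $t5, $t4 → $t5=13&7=5
sub $t5, $t5, $t6 → $t5=5-(-26)=31
add $t3, $t3, 4 → $t3=204+4=208
add $t4, $t4, 2 → $t4=7+2=9
cmp $t4, 11  (cmp 9,11)
blt body: taken
lw $t5, 0($t3) → $t5=M[208]=4
sub $t6, $t6, $t5 → $t6=(-26)-4=-30
and $t5, $t5, $t4 → $t5=4&9=0
sub $t5, $t5, $t6 → $t5=0-(-30)=30
add $t3, $t3, 4 → $t3=208+4=212
add $t4, $t4, 2 → $t4=9+2=11
cmp $t4, 11  (cmp 11,11)
blt body: not taken
halt.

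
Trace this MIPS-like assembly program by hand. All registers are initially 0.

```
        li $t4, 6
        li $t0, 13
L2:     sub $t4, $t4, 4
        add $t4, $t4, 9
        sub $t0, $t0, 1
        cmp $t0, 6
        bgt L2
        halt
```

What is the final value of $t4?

41

after li $t4, 6: $t4=6
after li $t0, 13: $t0=13
after sub $t4, $t4, 4: $t4=6-4=2
after add $t4, $t4, 9: $t4=2+9=11
after sub $t0, $t0, 1: $t0=13-1=12
cmp $t0, 6  (cmp 12,6)
bgt L2: taken
after sub $t4, $t4, 4: $t4=11-4=7
after add $t4, $t4, 9: $t4=7+9=16
after sub $t0, $t0, 1: $t0=12-1=11
cmp $t0, 6  (cmp 11,6)
bgt L2: taken
after sub $t4, $t4, 4: $t4=16-4=12
after add $t4, $t4, 9: $t4=12+9=21
after sub $t0, $t0, 1: $t0=11-1=10
cmp $t0, 6  (cmp 10,6)
bgt L2: taken
after sub $t4, $t4, 4: $t4=21-4=17
after add $t4, $t4, 9: $t4=17+9=26
after sub $t0, $t0, 1: $t0=10-1=9
cmp $t0, 6  (cmp 9,6)
bgt L2: taken
after sub $t4, $t4, 4: $t4=26-4=22
after add $t4, $t4, 9: $t4=22+9=31
after sub $t0, $t0, 1: $t0=9-1=8
cmp $t0, 6  (cmp 8,6)
bgt L2: taken
after sub $t4, $t4, 4: $t4=31-4=27
after add $t4, $t4, 9: $t4=27+9=36
after sub $t0, $t0, 1: $t0=8-1=7
cmp $t0, 6  (cmp 7,6)
bgt L2: taken
after sub $t4, $t4, 4: $t4=36-4=32
after add $t4, $t4, 9: $t4=32+9=41
after sub $t0, $t0, 1: $t0=7-1=6
cmp $t0, 6  (cmp 6,6)
bgt L2: not taken
halt.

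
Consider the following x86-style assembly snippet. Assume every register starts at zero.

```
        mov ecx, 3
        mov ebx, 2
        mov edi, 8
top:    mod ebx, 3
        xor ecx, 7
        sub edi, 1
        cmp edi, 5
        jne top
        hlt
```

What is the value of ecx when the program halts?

4

ecx=3
ebx=2
edi=8
ebx=2%3=2
ecx=3^7=4
edi=8-1=7
cmp edi, 5  (cmp 7,5)
jne top: taken
ebx=2%3=2
ecx=4^7=3
edi=7-1=6
cmp edi, 5  (cmp 6,5)
jne top: taken
ebx=2%3=2
ecx=3^7=4
edi=6-1=5
cmp edi, 5  (cmp 5,5)
jne top: not taken
halt.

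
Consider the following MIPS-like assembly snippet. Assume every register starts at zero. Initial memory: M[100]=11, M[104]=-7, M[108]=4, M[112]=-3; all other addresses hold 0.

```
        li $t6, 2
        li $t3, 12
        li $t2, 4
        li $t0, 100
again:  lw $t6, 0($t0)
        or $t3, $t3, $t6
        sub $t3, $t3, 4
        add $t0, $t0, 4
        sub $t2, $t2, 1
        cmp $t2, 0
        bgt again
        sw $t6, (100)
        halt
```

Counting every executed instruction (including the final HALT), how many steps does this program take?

34

after li $t6, 2: $t6=2
after li $t3, 12: $t3=12
after li $t2, 4: $t2=4
after li $t0, 100: $t0=100
after lw $t6, 0($t0): $t6=M[100]=11
after or $t3, $t3, $t6: $t3=12|11=15
after sub $t3, $t3, 4: $t3=15-4=11
after add $t0, $t0, 4: $t0=100+4=104
after sub $t2, $t2, 1: $t2=4-1=3
cmp $t2, 0  (cmp 3,0)
bgt again: taken
after lw $t6, 0($t0): $t6=M[104]=-7
after or $t3, $t3, $t6: $t3=11|(-7)=-5
after sub $t3, $t3, 4: $t3=(-5)-4=-9
after add $t0, $t0, 4: $t0=104+4=108
after sub $t2, $t2, 1: $t2=3-1=2
cmp $t2, 0  (cmp 2,0)
bgt again: taken
after lw $t6, 0($t0): $t6=M[108]=4
after or $t3, $t3, $t6: $t3=(-9)|4=-9
after sub $t3, $t3, 4: $t3=(-9)-4=-13
after add $t0, $t0, 4: $t0=108+4=112
after sub $t2, $t2, 1: $t2=2-1=1
cmp $t2, 0  (cmp 1,0)
bgt again: taken
after lw $t6, 0($t0): $t6=M[112]=-3
after or $t3, $t3, $t6: $t3=(-13)|(-3)=-1
after sub $t3, $t3, 4: $t3=(-1)-4=-5
after add $t0, $t0, 4: $t0=112+4=116
after sub $t2, $t2, 1: $t2=1-1=0
cmp $t2, 0  (cmp 0,0)
bgt again: not taken
sw $t6, (100) → M[100]=-3
halt.
Total executed instructions: 34.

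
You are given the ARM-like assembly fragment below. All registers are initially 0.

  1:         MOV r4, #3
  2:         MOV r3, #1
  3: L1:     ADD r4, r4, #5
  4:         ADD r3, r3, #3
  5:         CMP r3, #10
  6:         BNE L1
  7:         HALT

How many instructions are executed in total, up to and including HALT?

15

r4=3
r3=1
r4=3+5=8
r3=1+3=4
CMP r3, #10  (cmp 4,10)
BNE L1: taken
r4=8+5=13
r3=4+3=7
CMP r3, #10  (cmp 7,10)
BNE L1: taken
r4=13+5=18
r3=7+3=10
CMP r3, #10  (cmp 10,10)
BNE L1: not taken
halt.
Total executed instructions: 15.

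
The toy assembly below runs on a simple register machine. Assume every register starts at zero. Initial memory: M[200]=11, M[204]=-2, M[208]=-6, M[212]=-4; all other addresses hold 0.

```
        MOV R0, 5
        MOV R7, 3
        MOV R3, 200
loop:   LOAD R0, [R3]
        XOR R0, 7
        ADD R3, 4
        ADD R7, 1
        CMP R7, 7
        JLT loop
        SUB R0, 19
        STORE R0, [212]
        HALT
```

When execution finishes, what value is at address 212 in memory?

MOV R0, 5 → R0=5
MOV R7, 3 → R7=3
MOV R3, 200 → R3=200
LOAD R0, [R3] → R0=M[200]=11
XOR R0, 7 → R0=11^7=12
ADD R3, 4 → R3=200+4=204
ADD R7, 1 → R7=3+1=4
CMP R7, 7  (cmp 4,7)
JLT loop: taken
LOAD R0, [R3] → R0=M[204]=-2
XOR R0, 7 → R0=(-2)^7=-7
ADD R3, 4 → R3=204+4=208
ADD R7, 1 → R7=4+1=5
CMP R7, 7  (cmp 5,7)
JLT loop: taken
LOAD R0, [R3] → R0=M[208]=-6
XOR R0, 7 → R0=(-6)^7=-3
ADD R3, 4 → R3=208+4=212
ADD R7, 1 → R7=5+1=6
CMP R7, 7  (cmp 6,7)
JLT loop: taken
LOAD R0, [R3] → R0=M[212]=-4
XOR R0, 7 → R0=(-4)^7=-5
ADD R3, 4 → R3=212+4=216
ADD R7, 1 → R7=6+1=7
CMP R7, 7  (cmp 7,7)
JLT loop: not taken
SUB R0, 19 → R0=(-5)-19=-24
STORE R0, [212] → M[212]=-24
halt.

-24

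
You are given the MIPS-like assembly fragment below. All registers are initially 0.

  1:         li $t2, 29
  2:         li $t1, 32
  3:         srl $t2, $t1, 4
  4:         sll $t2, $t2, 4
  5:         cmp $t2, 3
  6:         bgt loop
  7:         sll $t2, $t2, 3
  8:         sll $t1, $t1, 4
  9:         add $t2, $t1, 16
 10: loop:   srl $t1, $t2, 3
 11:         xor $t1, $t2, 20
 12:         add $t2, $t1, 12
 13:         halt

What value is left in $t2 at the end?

$t2=29
$t1=32
$t2=32>>4=2
$t2=2<<4=32
cmp $t2, 3  (cmp 32,3)
bgt loop: taken
$t1=32>>3=4
$t1=32^20=52
$t2=52+12=64
halt.

64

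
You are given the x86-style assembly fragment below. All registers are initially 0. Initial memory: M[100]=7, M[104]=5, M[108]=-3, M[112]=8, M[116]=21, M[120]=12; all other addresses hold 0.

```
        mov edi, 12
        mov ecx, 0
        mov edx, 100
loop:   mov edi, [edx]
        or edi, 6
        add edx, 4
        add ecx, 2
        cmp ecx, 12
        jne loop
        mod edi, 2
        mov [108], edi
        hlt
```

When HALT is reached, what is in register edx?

124

after mov edi, 12: edi=12
after mov ecx, 0: ecx=0
after mov edx, 100: edx=100
after mov edi, [edx]: edi=M[100]=7
after or edi, 6: edi=7|6=7
after add edx, 4: edx=100+4=104
after add ecx, 2: ecx=0+2=2
cmp ecx, 12  (cmp 2,12)
jne loop: taken
after mov edi, [edx]: edi=M[104]=5
after or edi, 6: edi=5|6=7
after add edx, 4: edx=104+4=108
after add ecx, 2: ecx=2+2=4
cmp ecx, 12  (cmp 4,12)
jne loop: taken
after mov edi, [edx]: edi=M[108]=-3
after or edi, 6: edi=(-3)|6=-1
after add edx, 4: edx=108+4=112
after add ecx, 2: ecx=4+2=6
cmp ecx, 12  (cmp 6,12)
jne loop: taken
after mov edi, [edx]: edi=M[112]=8
after or edi, 6: edi=8|6=14
after add edx, 4: edx=112+4=116
after add ecx, 2: ecx=6+2=8
cmp ecx, 12  (cmp 8,12)
jne loop: taken
after mov edi, [edx]: edi=M[116]=21
after or edi, 6: edi=21|6=23
after add edx, 4: edx=116+4=120
after add ecx, 2: ecx=8+2=10
cmp ecx, 12  (cmp 10,12)
jne loop: taken
after mov edi, [edx]: edi=M[120]=12
after or edi, 6: edi=12|6=14
after add edx, 4: edx=120+4=124
after add ecx, 2: ecx=10+2=12
cmp ecx, 12  (cmp 12,12)
jne loop: not taken
after mod edi, 2: edi=14%2=0
mov [108], edi → M[108]=0
halt.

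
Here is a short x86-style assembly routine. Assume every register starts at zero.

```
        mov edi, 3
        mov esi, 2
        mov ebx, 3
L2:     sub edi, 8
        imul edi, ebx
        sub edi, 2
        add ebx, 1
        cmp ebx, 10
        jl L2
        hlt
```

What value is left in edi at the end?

-1699292

mov edi, 3 → edi=3
mov esi, 2 → esi=2
mov ebx, 3 → ebx=3
sub edi, 8 → edi=3-8=-5
imul edi, ebx → edi=(-5)*3=-15
sub edi, 2 → edi=(-15)-2=-17
add ebx, 1 → ebx=3+1=4
cmp ebx, 10  (cmp 4,10)
jl L2: taken
sub edi, 8 → edi=(-17)-8=-25
imul edi, ebx → edi=(-25)*4=-100
sub edi, 2 → edi=(-100)-2=-102
add ebx, 1 → ebx=4+1=5
cmp ebx, 10  (cmp 5,10)
jl L2: taken
sub edi, 8 → edi=(-102)-8=-110
imul edi, ebx → edi=(-110)*5=-550
sub edi, 2 → edi=(-550)-2=-552
add ebx, 1 → ebx=5+1=6
cmp ebx, 10  (cmp 6,10)
jl L2: taken
sub edi, 8 → edi=(-552)-8=-560
imul edi, ebx → edi=(-560)*6=-3360
sub edi, 2 → edi=(-3360)-2=-3362
add ebx, 1 → ebx=6+1=7
cmp ebx, 10  (cmp 7,10)
jl L2: taken
sub edi, 8 → edi=(-3362)-8=-3370
imul edi, ebx → edi=(-3370)*7=-23590
sub edi, 2 → edi=(-23590)-2=-23592
add ebx, 1 → ebx=7+1=8
cmp ebx, 10  (cmp 8,10)
jl L2: taken
sub edi, 8 → edi=(-23592)-8=-23600
imul edi, ebx → edi=(-23600)*8=-188800
sub edi, 2 → edi=(-188800)-2=-188802
add ebx, 1 → ebx=8+1=9
cmp ebx, 10  (cmp 9,10)
jl L2: taken
sub edi, 8 → edi=(-188802)-8=-188810
imul edi, ebx → edi=(-188810)*9=-1699290
sub edi, 2 → edi=(-1699290)-2=-1699292
add ebx, 1 → ebx=9+1=10
cmp ebx, 10  (cmp 10,10)
jl L2: not taken
halt.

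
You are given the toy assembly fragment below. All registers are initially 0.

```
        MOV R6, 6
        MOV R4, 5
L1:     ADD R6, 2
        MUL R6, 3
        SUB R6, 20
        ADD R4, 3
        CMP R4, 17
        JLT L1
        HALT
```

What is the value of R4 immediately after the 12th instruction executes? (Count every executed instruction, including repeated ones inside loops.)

MOV R6, 6 → R6=6
MOV R4, 5 → R4=5
ADD R6, 2 → R6=6+2=8
MUL R6, 3 → R6=8*3=24
SUB R6, 20 → R6=24-20=4
ADD R4, 3 → R4=5+3=8
CMP R4, 17  (cmp 8,17)
JLT L1: taken
ADD R6, 2 → R6=4+2=6
MUL R6, 3 → R6=6*3=18
SUB R6, 20 → R6=18-20=-2
ADD R4, 3 → R4=8+3=11
After step 12: R4 = 11.

11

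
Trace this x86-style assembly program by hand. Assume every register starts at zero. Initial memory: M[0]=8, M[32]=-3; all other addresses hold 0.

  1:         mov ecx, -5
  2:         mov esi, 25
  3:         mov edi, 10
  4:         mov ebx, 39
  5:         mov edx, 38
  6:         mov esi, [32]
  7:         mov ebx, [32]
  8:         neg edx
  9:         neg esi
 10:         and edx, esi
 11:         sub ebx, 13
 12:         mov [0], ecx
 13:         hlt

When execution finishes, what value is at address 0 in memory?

ecx=-5
esi=25
edi=10
ebx=39
edx=38
esi=M[32]=-3
ebx=M[32]=-3
edx=-(38)=-38
esi=-(-3)=3
edx=(-38)&3=2
ebx=(-3)-13=-16
mov [0], ecx → M[0]=-5
halt.

-5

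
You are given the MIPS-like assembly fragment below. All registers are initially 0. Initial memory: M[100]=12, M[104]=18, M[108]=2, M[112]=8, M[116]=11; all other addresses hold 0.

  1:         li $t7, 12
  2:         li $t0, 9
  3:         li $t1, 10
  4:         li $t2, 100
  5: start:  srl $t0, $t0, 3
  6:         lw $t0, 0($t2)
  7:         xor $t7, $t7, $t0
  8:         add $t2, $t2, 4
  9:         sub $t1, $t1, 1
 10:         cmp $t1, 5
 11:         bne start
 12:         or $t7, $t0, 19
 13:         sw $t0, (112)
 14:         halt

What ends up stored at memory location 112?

11

li $t7, 12 → $t7=12
li $t0, 9 → $t0=9
li $t1, 10 → $t1=10
li $t2, 100 → $t2=100
srl $t0, $t0, 3 → $t0=9>>3=1
lw $t0, 0($t2) → $t0=M[100]=12
xor $t7, $t7, $t0 → $t7=12^12=0
add $t2, $t2, 4 → $t2=100+4=104
sub $t1, $t1, 1 → $t1=10-1=9
cmp $t1, 5  (cmp 9,5)
bne start: taken
srl $t0, $t0, 3 → $t0=12>>3=1
lw $t0, 0($t2) → $t0=M[104]=18
xor $t7, $t7, $t0 → $t7=0^18=18
add $t2, $t2, 4 → $t2=104+4=108
sub $t1, $t1, 1 → $t1=9-1=8
cmp $t1, 5  (cmp 8,5)
bne start: taken
srl $t0, $t0, 3 → $t0=18>>3=2
lw $t0, 0($t2) → $t0=M[108]=2
xor $t7, $t7, $t0 → $t7=18^2=16
add $t2, $t2, 4 → $t2=108+4=112
sub $t1, $t1, 1 → $t1=8-1=7
cmp $t1, 5  (cmp 7,5)
bne start: taken
srl $t0, $t0, 3 → $t0=2>>3=0
lw $t0, 0($t2) → $t0=M[112]=8
xor $t7, $t7, $t0 → $t7=16^8=24
add $t2, $t2, 4 → $t2=112+4=116
sub $t1, $t1, 1 → $t1=7-1=6
cmp $t1, 5  (cmp 6,5)
bne start: taken
srl $t0, $t0, 3 → $t0=8>>3=1
lw $t0, 0($t2) → $t0=M[116]=11
xor $t7, $t7, $t0 → $t7=24^11=19
add $t2, $t2, 4 → $t2=116+4=120
sub $t1, $t1, 1 → $t1=6-1=5
cmp $t1, 5  (cmp 5,5)
bne start: not taken
or $t7, $t0, 19 → $t7=11|19=27
sw $t0, (112) → M[112]=11
halt.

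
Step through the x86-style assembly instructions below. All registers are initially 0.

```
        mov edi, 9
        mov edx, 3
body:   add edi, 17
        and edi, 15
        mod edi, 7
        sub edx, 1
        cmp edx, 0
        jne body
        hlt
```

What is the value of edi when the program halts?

5

after mov edi, 9: edi=9
after mov edx, 3: edx=3
after add edi, 17: edi=9+17=26
after and edi, 15: edi=26&15=10
after mod edi, 7: edi=10%7=3
after sub edx, 1: edx=3-1=2
cmp edx, 0  (cmp 2,0)
jne body: taken
after add edi, 17: edi=3+17=20
after and edi, 15: edi=20&15=4
after mod edi, 7: edi=4%7=4
after sub edx, 1: edx=2-1=1
cmp edx, 0  (cmp 1,0)
jne body: taken
after add edi, 17: edi=4+17=21
after and edi, 15: edi=21&15=5
after mod edi, 7: edi=5%7=5
after sub edx, 1: edx=1-1=0
cmp edx, 0  (cmp 0,0)
jne body: not taken
halt.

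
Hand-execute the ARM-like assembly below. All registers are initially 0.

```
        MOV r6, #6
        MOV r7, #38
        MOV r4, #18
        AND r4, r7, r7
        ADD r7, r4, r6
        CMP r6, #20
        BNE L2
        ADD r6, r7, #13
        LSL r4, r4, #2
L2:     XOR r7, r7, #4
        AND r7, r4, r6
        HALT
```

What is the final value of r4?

r6=6
r7=38
r4=18
r4=38&38=38
r7=38+6=44
CMP r6, #20  (cmp 6,20)
BNE L2: taken
r7=44^4=40
r7=38&6=6
halt.

38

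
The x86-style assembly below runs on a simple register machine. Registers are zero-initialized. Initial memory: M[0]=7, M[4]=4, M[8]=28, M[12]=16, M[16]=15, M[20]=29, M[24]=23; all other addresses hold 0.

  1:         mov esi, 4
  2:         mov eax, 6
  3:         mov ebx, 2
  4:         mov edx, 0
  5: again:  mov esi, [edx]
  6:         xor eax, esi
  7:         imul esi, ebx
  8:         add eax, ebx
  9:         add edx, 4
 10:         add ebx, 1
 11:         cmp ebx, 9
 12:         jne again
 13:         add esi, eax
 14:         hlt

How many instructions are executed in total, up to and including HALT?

esi=4
eax=6
ebx=2
edx=0
esi=M[0]=7
eax=6^7=1
esi=7*2=14
eax=1+2=3
edx=0+4=4
ebx=2+1=3
cmp ebx, 9  (cmp 3,9)
jne again: taken
esi=M[4]=4
eax=3^4=7
esi=4*3=12
eax=7+3=10
edx=4+4=8
ebx=3+1=4
cmp ebx, 9  (cmp 4,9)
jne again: taken
esi=M[8]=28
eax=10^28=22
esi=28*4=112
eax=22+4=26
edx=8+4=12
ebx=4+1=5
cmp ebx, 9  (cmp 5,9)
jne again: taken
esi=M[12]=16
eax=26^16=10
esi=16*5=80
eax=10+5=15
edx=12+4=16
ebx=5+1=6
cmp ebx, 9  (cmp 6,9)
jne again: taken
esi=M[16]=15
eax=15^15=0
esi=15*6=90
eax=0+6=6
edx=16+4=20
ebx=6+1=7
cmp ebx, 9  (cmp 7,9)
jne again: taken
esi=M[20]=29
eax=6^29=27
esi=29*7=203
eax=27+7=34
edx=20+4=24
ebx=7+1=8
cmp ebx, 9  (cmp 8,9)
jne again: taken
esi=M[24]=23
eax=34^23=53
esi=23*8=184
eax=53+8=61
edx=24+4=28
ebx=8+1=9
cmp ebx, 9  (cmp 9,9)
jne again: not taken
esi=184+61=245
halt.
Total executed instructions: 62.

62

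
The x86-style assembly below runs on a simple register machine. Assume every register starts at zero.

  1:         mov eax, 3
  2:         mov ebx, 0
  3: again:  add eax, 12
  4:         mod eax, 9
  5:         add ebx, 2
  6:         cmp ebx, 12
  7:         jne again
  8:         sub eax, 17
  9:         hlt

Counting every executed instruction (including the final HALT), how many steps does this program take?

mov eax, 3 → eax=3
mov ebx, 0 → ebx=0
add eax, 12 → eax=3+12=15
mod eax, 9 → eax=15%9=6
add ebx, 2 → ebx=0+2=2
cmp ebx, 12  (cmp 2,12)
jne again: taken
add eax, 12 → eax=6+12=18
mod eax, 9 → eax=18%9=0
add ebx, 2 → ebx=2+2=4
cmp ebx, 12  (cmp 4,12)
jne again: taken
add eax, 12 → eax=0+12=12
mod eax, 9 → eax=12%9=3
add ebx, 2 → ebx=4+2=6
cmp ebx, 12  (cmp 6,12)
jne again: taken
add eax, 12 → eax=3+12=15
mod eax, 9 → eax=15%9=6
add ebx, 2 → ebx=6+2=8
cmp ebx, 12  (cmp 8,12)
jne again: taken
add eax, 12 → eax=6+12=18
mod eax, 9 → eax=18%9=0
add ebx, 2 → ebx=8+2=10
cmp ebx, 12  (cmp 10,12)
jne again: taken
add eax, 12 → eax=0+12=12
mod eax, 9 → eax=12%9=3
add ebx, 2 → ebx=10+2=12
cmp ebx, 12  (cmp 12,12)
jne again: not taken
sub eax, 17 → eax=3-17=-14
halt.
Total executed instructions: 34.

34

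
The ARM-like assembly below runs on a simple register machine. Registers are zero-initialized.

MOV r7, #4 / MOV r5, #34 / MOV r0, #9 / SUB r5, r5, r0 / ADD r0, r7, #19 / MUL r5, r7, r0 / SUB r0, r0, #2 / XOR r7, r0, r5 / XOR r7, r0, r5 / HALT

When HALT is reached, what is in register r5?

MOV r7, #4 → r7=4
MOV r5, #34 → r5=34
MOV r0, #9 → r0=9
SUB r5, r5, r0 → r5=34-9=25
ADD r0, r7, #19 → r0=4+19=23
MUL r5, r7, r0 → r5=4*23=92
SUB r0, r0, #2 → r0=23-2=21
XOR r7, r0, r5 → r7=21^92=73
XOR r7, r0, r5 → r7=21^92=73
halt.

92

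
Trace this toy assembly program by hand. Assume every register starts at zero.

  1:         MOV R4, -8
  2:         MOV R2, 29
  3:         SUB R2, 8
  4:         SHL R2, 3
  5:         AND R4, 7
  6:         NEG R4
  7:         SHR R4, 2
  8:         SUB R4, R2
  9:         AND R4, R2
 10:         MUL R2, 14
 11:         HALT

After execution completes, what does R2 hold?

2352

MOV R4, -8 → R4=-8
MOV R2, 29 → R2=29
SUB R2, 8 → R2=29-8=21
SHL R2, 3 → R2=21<<3=168
AND R4, 7 → R4=(-8)&7=0
NEG R4 → R4=-(0)=0
SHR R4, 2 → R4=0>>2=0
SUB R4, R2 → R4=0-168=-168
AND R4, R2 → R4=(-168)&168=8
MUL R2, 14 → R2=168*14=2352
halt.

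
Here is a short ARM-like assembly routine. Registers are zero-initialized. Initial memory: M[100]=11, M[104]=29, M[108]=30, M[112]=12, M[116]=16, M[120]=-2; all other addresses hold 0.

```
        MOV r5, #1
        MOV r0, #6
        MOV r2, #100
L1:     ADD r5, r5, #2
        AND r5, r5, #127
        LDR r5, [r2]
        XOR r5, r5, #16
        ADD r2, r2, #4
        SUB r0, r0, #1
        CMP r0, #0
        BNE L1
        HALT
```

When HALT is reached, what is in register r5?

MOV r5, #1 → r5=1
MOV r0, #6 → r0=6
MOV r2, #100 → r2=100
ADD r5, r5, #2 → r5=1+2=3
AND r5, r5, #127 → r5=3&127=3
LDR r5, [r2] → r5=M[100]=11
XOR r5, r5, #16 → r5=11^16=27
ADD r2, r2, #4 → r2=100+4=104
SUB r0, r0, #1 → r0=6-1=5
CMP r0, #0  (cmp 5,0)
BNE L1: taken
ADD r5, r5, #2 → r5=27+2=29
AND r5, r5, #127 → r5=29&127=29
LDR r5, [r2] → r5=M[104]=29
XOR r5, r5, #16 → r5=29^16=13
ADD r2, r2, #4 → r2=104+4=108
SUB r0, r0, #1 → r0=5-1=4
CMP r0, #0  (cmp 4,0)
BNE L1: taken
ADD r5, r5, #2 → r5=13+2=15
AND r5, r5, #127 → r5=15&127=15
LDR r5, [r2] → r5=M[108]=30
XOR r5, r5, #16 → r5=30^16=14
ADD r2, r2, #4 → r2=108+4=112
SUB r0, r0, #1 → r0=4-1=3
CMP r0, #0  (cmp 3,0)
BNE L1: taken
ADD r5, r5, #2 → r5=14+2=16
AND r5, r5, #127 → r5=16&127=16
LDR r5, [r2] → r5=M[112]=12
XOR r5, r5, #16 → r5=12^16=28
ADD r2, r2, #4 → r2=112+4=116
SUB r0, r0, #1 → r0=3-1=2
CMP r0, #0  (cmp 2,0)
BNE L1: taken
ADD r5, r5, #2 → r5=28+2=30
AND r5, r5, #127 → r5=30&127=30
LDR r5, [r2] → r5=M[116]=16
XOR r5, r5, #16 → r5=16^16=0
ADD r2, r2, #4 → r2=116+4=120
SUB r0, r0, #1 → r0=2-1=1
CMP r0, #0  (cmp 1,0)
BNE L1: taken
ADD r5, r5, #2 → r5=0+2=2
AND r5, r5, #127 → r5=2&127=2
LDR r5, [r2] → r5=M[120]=-2
XOR r5, r5, #16 → r5=(-2)^16=-18
ADD r2, r2, #4 → r2=120+4=124
SUB r0, r0, #1 → r0=1-1=0
CMP r0, #0  (cmp 0,0)
BNE L1: not taken
halt.

-18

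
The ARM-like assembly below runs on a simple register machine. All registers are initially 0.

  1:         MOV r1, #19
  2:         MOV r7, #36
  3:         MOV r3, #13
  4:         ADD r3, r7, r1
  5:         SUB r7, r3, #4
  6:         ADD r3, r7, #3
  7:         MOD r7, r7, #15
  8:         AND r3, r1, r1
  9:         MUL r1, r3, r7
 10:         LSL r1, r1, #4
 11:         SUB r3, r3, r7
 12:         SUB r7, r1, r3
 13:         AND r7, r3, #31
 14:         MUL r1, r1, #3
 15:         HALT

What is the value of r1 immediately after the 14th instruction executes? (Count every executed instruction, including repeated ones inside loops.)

5472

r1=19
r7=36
r3=13
r3=36+19=55
r7=55-4=51
r3=51+3=54
r7=51%15=6
r3=19&19=19
r1=19*6=114
r1=114<<4=1824
r3=19-6=13
r7=1824-13=1811
r7=13&31=13
r1=1824*3=5472
After step 14: r1 = 5472.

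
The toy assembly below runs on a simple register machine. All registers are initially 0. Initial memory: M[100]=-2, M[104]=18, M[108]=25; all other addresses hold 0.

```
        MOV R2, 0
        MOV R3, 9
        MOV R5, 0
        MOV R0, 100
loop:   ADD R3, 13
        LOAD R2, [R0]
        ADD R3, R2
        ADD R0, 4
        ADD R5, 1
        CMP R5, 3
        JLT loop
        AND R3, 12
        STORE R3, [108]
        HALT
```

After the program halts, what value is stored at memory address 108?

8

R2=0
R3=9
R5=0
R0=100
R3=9+13=22
R2=M[100]=-2
R3=22+(-2)=20
R0=100+4=104
R5=0+1=1
CMP R5, 3  (cmp 1,3)
JLT loop: taken
R3=20+13=33
R2=M[104]=18
R3=33+18=51
R0=104+4=108
R5=1+1=2
CMP R5, 3  (cmp 2,3)
JLT loop: taken
R3=51+13=64
R2=M[108]=25
R3=64+25=89
R0=108+4=112
R5=2+1=3
CMP R5, 3  (cmp 3,3)
JLT loop: not taken
R3=89&12=8
STORE R3, [108] → M[108]=8
halt.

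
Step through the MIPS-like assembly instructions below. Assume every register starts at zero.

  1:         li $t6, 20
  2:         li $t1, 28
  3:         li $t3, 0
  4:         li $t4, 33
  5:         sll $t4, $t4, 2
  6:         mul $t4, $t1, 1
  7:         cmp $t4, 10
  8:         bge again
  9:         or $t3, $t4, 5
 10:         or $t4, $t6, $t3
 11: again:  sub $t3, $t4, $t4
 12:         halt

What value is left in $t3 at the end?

li $t6, 20 → $t6=20
li $t1, 28 → $t1=28
li $t3, 0 → $t3=0
li $t4, 33 → $t4=33
sll $t4, $t4, 2 → $t4=33<<2=132
mul $t4, $t1, 1 → $t4=28*1=28
cmp $t4, 10  (cmp 28,10)
bge again: taken
sub $t3, $t4, $t4 → $t3=28-28=0
halt.

0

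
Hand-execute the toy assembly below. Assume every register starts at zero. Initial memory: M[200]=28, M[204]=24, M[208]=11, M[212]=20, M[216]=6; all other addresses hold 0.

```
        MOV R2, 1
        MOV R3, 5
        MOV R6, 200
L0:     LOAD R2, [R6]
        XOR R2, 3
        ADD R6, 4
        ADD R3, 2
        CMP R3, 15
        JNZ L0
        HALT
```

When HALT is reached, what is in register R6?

MOV R2, 1 → R2=1
MOV R3, 5 → R3=5
MOV R6, 200 → R6=200
LOAD R2, [R6] → R2=M[200]=28
XOR R2, 3 → R2=28^3=31
ADD R6, 4 → R6=200+4=204
ADD R3, 2 → R3=5+2=7
CMP R3, 15  (cmp 7,15)
JNZ L0: taken
LOAD R2, [R6] → R2=M[204]=24
XOR R2, 3 → R2=24^3=27
ADD R6, 4 → R6=204+4=208
ADD R3, 2 → R3=7+2=9
CMP R3, 15  (cmp 9,15)
JNZ L0: taken
LOAD R2, [R6] → R2=M[208]=11
XOR R2, 3 → R2=11^3=8
ADD R6, 4 → R6=208+4=212
ADD R3, 2 → R3=9+2=11
CMP R3, 15  (cmp 11,15)
JNZ L0: taken
LOAD R2, [R6] → R2=M[212]=20
XOR R2, 3 → R2=20^3=23
ADD R6, 4 → R6=212+4=216
ADD R3, 2 → R3=11+2=13
CMP R3, 15  (cmp 13,15)
JNZ L0: taken
LOAD R2, [R6] → R2=M[216]=6
XOR R2, 3 → R2=6^3=5
ADD R6, 4 → R6=216+4=220
ADD R3, 2 → R3=13+2=15
CMP R3, 15  (cmp 15,15)
JNZ L0: not taken
halt.

220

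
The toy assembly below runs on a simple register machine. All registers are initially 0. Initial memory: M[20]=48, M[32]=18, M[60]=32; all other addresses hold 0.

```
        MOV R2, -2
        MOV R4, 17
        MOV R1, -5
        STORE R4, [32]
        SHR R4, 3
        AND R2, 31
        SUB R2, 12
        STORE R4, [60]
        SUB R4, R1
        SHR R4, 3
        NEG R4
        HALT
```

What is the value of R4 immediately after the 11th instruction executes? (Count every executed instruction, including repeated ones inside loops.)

0

R2=-2
R4=17
R1=-5
STORE R4, [32] → M[32]=17
R4=17>>3=2
R2=(-2)&31=30
R2=30-12=18
STORE R4, [60] → M[60]=2
R4=2-(-5)=7
R4=7>>3=0
R4=-(0)=0
After step 11: R4 = 0.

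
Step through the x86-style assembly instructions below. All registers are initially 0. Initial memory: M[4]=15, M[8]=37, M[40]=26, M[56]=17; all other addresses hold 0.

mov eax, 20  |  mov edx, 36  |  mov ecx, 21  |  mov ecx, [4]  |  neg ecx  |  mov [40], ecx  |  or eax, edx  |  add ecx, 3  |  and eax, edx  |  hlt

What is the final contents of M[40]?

-15

eax=20
edx=36
ecx=21
ecx=M[4]=15
ecx=-(15)=-15
mov [40], ecx → M[40]=-15
eax=20|36=52
ecx=(-15)+3=-12
eax=52&36=36
halt.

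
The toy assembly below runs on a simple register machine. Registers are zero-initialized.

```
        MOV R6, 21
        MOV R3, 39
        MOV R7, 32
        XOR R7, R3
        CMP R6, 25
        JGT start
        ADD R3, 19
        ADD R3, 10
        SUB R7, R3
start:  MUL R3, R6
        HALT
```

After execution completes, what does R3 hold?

R6=21
R3=39
R7=32
R7=32^39=7
CMP R6, 25  (cmp 21,25)
JGT start: not taken
R3=39+19=58
R3=58+10=68
R7=7-68=-61
R3=68*21=1428
halt.

1428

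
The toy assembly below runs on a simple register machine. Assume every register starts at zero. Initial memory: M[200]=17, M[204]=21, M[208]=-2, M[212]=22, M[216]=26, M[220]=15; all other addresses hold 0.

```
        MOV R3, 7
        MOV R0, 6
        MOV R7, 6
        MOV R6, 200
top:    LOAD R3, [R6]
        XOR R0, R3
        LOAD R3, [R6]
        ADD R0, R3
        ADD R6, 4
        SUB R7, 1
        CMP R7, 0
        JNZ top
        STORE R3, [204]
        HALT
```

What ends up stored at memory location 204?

R3=7
R0=6
R7=6
R6=200
R3=M[200]=17
R0=6^17=23
R3=M[200]=17
R0=23+17=40
R6=200+4=204
R7=6-1=5
CMP R7, 0  (cmp 5,0)
JNZ top: taken
R3=M[204]=21
R0=40^21=61
R3=M[204]=21
R0=61+21=82
R6=204+4=208
R7=5-1=4
CMP R7, 0  (cmp 4,0)
JNZ top: taken
R3=M[208]=-2
R0=82^(-2)=-84
R3=M[208]=-2
R0=(-84)+(-2)=-86
R6=208+4=212
R7=4-1=3
CMP R7, 0  (cmp 3,0)
JNZ top: taken
R3=M[212]=22
R0=(-86)^22=-68
R3=M[212]=22
R0=(-68)+22=-46
R6=212+4=216
R7=3-1=2
CMP R7, 0  (cmp 2,0)
JNZ top: taken
R3=M[216]=26
R0=(-46)^26=-56
R3=M[216]=26
R0=(-56)+26=-30
R6=216+4=220
R7=2-1=1
CMP R7, 0  (cmp 1,0)
JNZ top: taken
R3=M[220]=15
R0=(-30)^15=-19
R3=M[220]=15
R0=(-19)+15=-4
R6=220+4=224
R7=1-1=0
CMP R7, 0  (cmp 0,0)
JNZ top: not taken
STORE R3, [204] → M[204]=15
halt.

15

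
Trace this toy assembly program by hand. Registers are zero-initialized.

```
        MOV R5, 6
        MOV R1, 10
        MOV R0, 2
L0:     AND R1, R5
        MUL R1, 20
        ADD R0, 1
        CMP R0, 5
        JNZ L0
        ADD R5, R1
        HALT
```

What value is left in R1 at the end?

0

R5=6
R1=10
R0=2
R1=10&6=2
R1=2*20=40
R0=2+1=3
CMP R0, 5  (cmp 3,5)
JNZ L0: taken
R1=40&6=0
R1=0*20=0
R0=3+1=4
CMP R0, 5  (cmp 4,5)
JNZ L0: taken
R1=0&6=0
R1=0*20=0
R0=4+1=5
CMP R0, 5  (cmp 5,5)
JNZ L0: not taken
R5=6+0=6
halt.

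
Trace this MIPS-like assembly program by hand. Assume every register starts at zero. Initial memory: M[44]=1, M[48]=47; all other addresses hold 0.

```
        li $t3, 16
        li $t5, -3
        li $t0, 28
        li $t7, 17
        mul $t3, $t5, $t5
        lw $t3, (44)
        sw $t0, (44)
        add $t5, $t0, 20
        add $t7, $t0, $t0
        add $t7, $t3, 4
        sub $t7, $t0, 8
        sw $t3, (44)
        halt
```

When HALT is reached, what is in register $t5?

48

$t3=16
$t5=-3
$t0=28
$t7=17
$t3=(-3)*(-3)=9
$t3=M[44]=1
sw $t0, (44) → M[44]=28
$t5=28+20=48
$t7=28+28=56
$t7=1+4=5
$t7=28-8=20
sw $t3, (44) → M[44]=1
halt.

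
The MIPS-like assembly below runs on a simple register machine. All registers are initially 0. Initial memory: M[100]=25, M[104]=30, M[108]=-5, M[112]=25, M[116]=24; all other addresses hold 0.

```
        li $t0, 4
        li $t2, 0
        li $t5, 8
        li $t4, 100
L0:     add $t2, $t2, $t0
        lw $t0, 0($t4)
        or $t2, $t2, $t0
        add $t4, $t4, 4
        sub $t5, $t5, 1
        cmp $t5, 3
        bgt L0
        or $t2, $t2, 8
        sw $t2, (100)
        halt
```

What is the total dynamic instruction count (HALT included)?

42

$t0=4
$t2=0
$t5=8
$t4=100
$t2=0+4=4
$t0=M[100]=25
$t2=4|25=29
$t4=100+4=104
$t5=8-1=7
cmp $t5, 3  (cmp 7,3)
bgt L0: taken
$t2=29+25=54
$t0=M[104]=30
$t2=54|30=62
$t4=104+4=108
$t5=7-1=6
cmp $t5, 3  (cmp 6,3)
bgt L0: taken
$t2=62+30=92
$t0=M[108]=-5
$t2=92|(-5)=-1
$t4=108+4=112
$t5=6-1=5
cmp $t5, 3  (cmp 5,3)
bgt L0: taken
$t2=(-1)+(-5)=-6
$t0=M[112]=25
$t2=(-6)|25=-5
$t4=112+4=116
$t5=5-1=4
cmp $t5, 3  (cmp 4,3)
bgt L0: taken
$t2=(-5)+25=20
$t0=M[116]=24
$t2=20|24=28
$t4=116+4=120
$t5=4-1=3
cmp $t5, 3  (cmp 3,3)
bgt L0: not taken
$t2=28|8=28
sw $t2, (100) → M[100]=28
halt.
Total executed instructions: 42.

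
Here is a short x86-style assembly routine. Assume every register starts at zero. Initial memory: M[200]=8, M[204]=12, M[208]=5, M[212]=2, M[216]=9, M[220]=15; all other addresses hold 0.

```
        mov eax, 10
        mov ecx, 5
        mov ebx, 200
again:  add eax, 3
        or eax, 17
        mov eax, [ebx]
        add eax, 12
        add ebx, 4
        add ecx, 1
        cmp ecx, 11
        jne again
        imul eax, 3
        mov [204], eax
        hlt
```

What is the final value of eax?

after mov eax, 10: eax=10
after mov ecx, 5: ecx=5
after mov ebx, 200: ebx=200
after add eax, 3: eax=10+3=13
after or eax, 17: eax=13|17=29
after mov eax, [ebx]: eax=M[200]=8
after add eax, 12: eax=8+12=20
after add ebx, 4: ebx=200+4=204
after add ecx, 1: ecx=5+1=6
cmp ecx, 11  (cmp 6,11)
jne again: taken
after add eax, 3: eax=20+3=23
after or eax, 17: eax=23|17=23
after mov eax, [ebx]: eax=M[204]=12
after add eax, 12: eax=12+12=24
after add ebx, 4: ebx=204+4=208
after add ecx, 1: ecx=6+1=7
cmp ecx, 11  (cmp 7,11)
jne again: taken
after add eax, 3: eax=24+3=27
after or eax, 17: eax=27|17=27
after mov eax, [ebx]: eax=M[208]=5
after add eax, 12: eax=5+12=17
after add ebx, 4: ebx=208+4=212
after add ecx, 1: ecx=7+1=8
cmp ecx, 11  (cmp 8,11)
jne again: taken
after add eax, 3: eax=17+3=20
after or eax, 17: eax=20|17=21
after mov eax, [ebx]: eax=M[212]=2
after add eax, 12: eax=2+12=14
after add ebx, 4: ebx=212+4=216
after add ecx, 1: ecx=8+1=9
cmp ecx, 11  (cmp 9,11)
jne again: taken
after add eax, 3: eax=14+3=17
after or eax, 17: eax=17|17=17
after mov eax, [ebx]: eax=M[216]=9
after add eax, 12: eax=9+12=21
after add ebx, 4: ebx=216+4=220
after add ecx, 1: ecx=9+1=10
cmp ecx, 11  (cmp 10,11)
jne again: taken
after add eax, 3: eax=21+3=24
after or eax, 17: eax=24|17=25
after mov eax, [ebx]: eax=M[220]=15
after add eax, 12: eax=15+12=27
after add ebx, 4: ebx=220+4=224
after add ecx, 1: ecx=10+1=11
cmp ecx, 11  (cmp 11,11)
jne again: not taken
after imul eax, 3: eax=27*3=81
mov [204], eax → M[204]=81
halt.

81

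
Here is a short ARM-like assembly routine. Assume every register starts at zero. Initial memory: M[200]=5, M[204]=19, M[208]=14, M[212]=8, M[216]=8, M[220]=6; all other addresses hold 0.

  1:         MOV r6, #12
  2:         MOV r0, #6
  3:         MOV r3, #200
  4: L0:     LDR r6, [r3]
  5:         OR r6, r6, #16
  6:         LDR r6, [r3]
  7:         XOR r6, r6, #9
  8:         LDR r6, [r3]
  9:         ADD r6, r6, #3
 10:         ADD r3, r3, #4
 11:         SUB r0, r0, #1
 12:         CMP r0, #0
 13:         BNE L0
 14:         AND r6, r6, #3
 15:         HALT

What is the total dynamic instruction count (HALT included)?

65

MOV r6, #12 → r6=12
MOV r0, #6 → r0=6
MOV r3, #200 → r3=200
LDR r6, [r3] → r6=M[200]=5
OR r6, r6, #16 → r6=5|16=21
LDR r6, [r3] → r6=M[200]=5
XOR r6, r6, #9 → r6=5^9=12
LDR r6, [r3] → r6=M[200]=5
ADD r6, r6, #3 → r6=5+3=8
ADD r3, r3, #4 → r3=200+4=204
SUB r0, r0, #1 → r0=6-1=5
CMP r0, #0  (cmp 5,0)
BNE L0: taken
LDR r6, [r3] → r6=M[204]=19
OR r6, r6, #16 → r6=19|16=19
LDR r6, [r3] → r6=M[204]=19
XOR r6, r6, #9 → r6=19^9=26
LDR r6, [r3] → r6=M[204]=19
ADD r6, r6, #3 → r6=19+3=22
ADD r3, r3, #4 → r3=204+4=208
SUB r0, r0, #1 → r0=5-1=4
CMP r0, #0  (cmp 4,0)
BNE L0: taken
LDR r6, [r3] → r6=M[208]=14
OR r6, r6, #16 → r6=14|16=30
LDR r6, [r3] → r6=M[208]=14
XOR r6, r6, #9 → r6=14^9=7
LDR r6, [r3] → r6=M[208]=14
ADD r6, r6, #3 → r6=14+3=17
ADD r3, r3, #4 → r3=208+4=212
SUB r0, r0, #1 → r0=4-1=3
CMP r0, #0  (cmp 3,0)
BNE L0: taken
LDR r6, [r3] → r6=M[212]=8
OR r6, r6, #16 → r6=8|16=24
LDR r6, [r3] → r6=M[212]=8
XOR r6, r6, #9 → r6=8^9=1
LDR r6, [r3] → r6=M[212]=8
ADD r6, r6, #3 → r6=8+3=11
ADD r3, r3, #4 → r3=212+4=216
SUB r0, r0, #1 → r0=3-1=2
CMP r0, #0  (cmp 2,0)
BNE L0: taken
LDR r6, [r3] → r6=M[216]=8
OR r6, r6, #16 → r6=8|16=24
LDR r6, [r3] → r6=M[216]=8
XOR r6, r6, #9 → r6=8^9=1
LDR r6, [r3] → r6=M[216]=8
ADD r6, r6, #3 → r6=8+3=11
ADD r3, r3, #4 → r3=216+4=220
SUB r0, r0, #1 → r0=2-1=1
CMP r0, #0  (cmp 1,0)
BNE L0: taken
LDR r6, [r3] → r6=M[220]=6
OR r6, r6, #16 → r6=6|16=22
LDR r6, [r3] → r6=M[220]=6
XOR r6, r6, #9 → r6=6^9=15
LDR r6, [r3] → r6=M[220]=6
ADD r6, r6, #3 → r6=6+3=9
ADD r3, r3, #4 → r3=220+4=224
SUB r0, r0, #1 → r0=1-1=0
CMP r0, #0  (cmp 0,0)
BNE L0: not taken
AND r6, r6, #3 → r6=9&3=1
halt.
Total executed instructions: 65.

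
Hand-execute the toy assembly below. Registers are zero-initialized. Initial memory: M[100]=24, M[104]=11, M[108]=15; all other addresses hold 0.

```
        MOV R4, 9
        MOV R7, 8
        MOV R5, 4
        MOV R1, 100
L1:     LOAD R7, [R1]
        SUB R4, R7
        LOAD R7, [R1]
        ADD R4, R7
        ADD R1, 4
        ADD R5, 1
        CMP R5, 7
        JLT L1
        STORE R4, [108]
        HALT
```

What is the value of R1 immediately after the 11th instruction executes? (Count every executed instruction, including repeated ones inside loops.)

104

after MOV R4, 9: R4=9
after MOV R7, 8: R7=8
after MOV R5, 4: R5=4
after MOV R1, 100: R1=100
after LOAD R7, [R1]: R7=M[100]=24
after SUB R4, R7: R4=9-24=-15
after LOAD R7, [R1]: R7=M[100]=24
after ADD R4, R7: R4=(-15)+24=9
after ADD R1, 4: R1=100+4=104
after ADD R5, 1: R5=4+1=5
CMP R5, 7  (cmp 5,7)
After step 11: R1 = 104.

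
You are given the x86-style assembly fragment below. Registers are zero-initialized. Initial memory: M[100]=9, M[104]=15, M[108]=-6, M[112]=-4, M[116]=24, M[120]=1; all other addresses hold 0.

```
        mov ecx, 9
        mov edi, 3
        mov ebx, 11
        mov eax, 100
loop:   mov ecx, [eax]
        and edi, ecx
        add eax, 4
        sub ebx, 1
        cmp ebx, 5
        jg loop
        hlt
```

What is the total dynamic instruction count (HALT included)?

41

mov ecx, 9 → ecx=9
mov edi, 3 → edi=3
mov ebx, 11 → ebx=11
mov eax, 100 → eax=100
mov ecx, [eax] → ecx=M[100]=9
and edi, ecx → edi=3&9=1
add eax, 4 → eax=100+4=104
sub ebx, 1 → ebx=11-1=10
cmp ebx, 5  (cmp 10,5)
jg loop: taken
mov ecx, [eax] → ecx=M[104]=15
and edi, ecx → edi=1&15=1
add eax, 4 → eax=104+4=108
sub ebx, 1 → ebx=10-1=9
cmp ebx, 5  (cmp 9,5)
jg loop: taken
mov ecx, [eax] → ecx=M[108]=-6
and edi, ecx → edi=1&(-6)=0
add eax, 4 → eax=108+4=112
sub ebx, 1 → ebx=9-1=8
cmp ebx, 5  (cmp 8,5)
jg loop: taken
mov ecx, [eax] → ecx=M[112]=-4
and edi, ecx → edi=0&(-4)=0
add eax, 4 → eax=112+4=116
sub ebx, 1 → ebx=8-1=7
cmp ebx, 5  (cmp 7,5)
jg loop: taken
mov ecx, [eax] → ecx=M[116]=24
and edi, ecx → edi=0&24=0
add eax, 4 → eax=116+4=120
sub ebx, 1 → ebx=7-1=6
cmp ebx, 5  (cmp 6,5)
jg loop: taken
mov ecx, [eax] → ecx=M[120]=1
and edi, ecx → edi=0&1=0
add eax, 4 → eax=120+4=124
sub ebx, 1 → ebx=6-1=5
cmp ebx, 5  (cmp 5,5)
jg loop: not taken
halt.
Total executed instructions: 41.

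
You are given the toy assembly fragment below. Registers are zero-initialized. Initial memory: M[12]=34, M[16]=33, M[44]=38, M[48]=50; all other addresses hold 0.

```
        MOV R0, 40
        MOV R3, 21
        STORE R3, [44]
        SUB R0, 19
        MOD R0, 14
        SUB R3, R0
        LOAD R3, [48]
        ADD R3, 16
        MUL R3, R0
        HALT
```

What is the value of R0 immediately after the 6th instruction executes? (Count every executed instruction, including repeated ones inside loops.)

MOV R0, 40 → R0=40
MOV R3, 21 → R3=21
STORE R3, [44] → M[44]=21
SUB R0, 19 → R0=40-19=21
MOD R0, 14 → R0=21%14=7
SUB R3, R0 → R3=21-7=14
After step 6: R0 = 7.

7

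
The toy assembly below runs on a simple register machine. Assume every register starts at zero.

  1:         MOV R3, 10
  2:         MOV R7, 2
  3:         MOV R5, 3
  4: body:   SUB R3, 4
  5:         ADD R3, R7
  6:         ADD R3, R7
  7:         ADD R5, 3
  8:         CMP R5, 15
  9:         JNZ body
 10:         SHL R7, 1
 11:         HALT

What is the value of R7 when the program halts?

4

after MOV R3, 10: R3=10
after MOV R7, 2: R7=2
after MOV R5, 3: R5=3
after SUB R3, 4: R3=10-4=6
after ADD R3, R7: R3=6+2=8
after ADD R3, R7: R3=8+2=10
after ADD R5, 3: R5=3+3=6
CMP R5, 15  (cmp 6,15)
JNZ body: taken
after SUB R3, 4: R3=10-4=6
after ADD R3, R7: R3=6+2=8
after ADD R3, R7: R3=8+2=10
after ADD R5, 3: R5=6+3=9
CMP R5, 15  (cmp 9,15)
JNZ body: taken
after SUB R3, 4: R3=10-4=6
after ADD R3, R7: R3=6+2=8
after ADD R3, R7: R3=8+2=10
after ADD R5, 3: R5=9+3=12
CMP R5, 15  (cmp 12,15)
JNZ body: taken
after SUB R3, 4: R3=10-4=6
after ADD R3, R7: R3=6+2=8
after ADD R3, R7: R3=8+2=10
after ADD R5, 3: R5=12+3=15
CMP R5, 15  (cmp 15,15)
JNZ body: not taken
after SHL R7, 1: R7=2<<1=4
halt.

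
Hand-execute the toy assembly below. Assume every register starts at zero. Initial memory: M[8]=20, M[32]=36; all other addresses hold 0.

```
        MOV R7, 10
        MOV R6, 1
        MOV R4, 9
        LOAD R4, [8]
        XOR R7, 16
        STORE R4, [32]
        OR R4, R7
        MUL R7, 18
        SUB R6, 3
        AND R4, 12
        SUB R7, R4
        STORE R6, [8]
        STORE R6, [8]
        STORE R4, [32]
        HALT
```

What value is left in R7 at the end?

456

after MOV R7, 10: R7=10
after MOV R6, 1: R6=1
after MOV R4, 9: R4=9
after LOAD R4, [8]: R4=M[8]=20
after XOR R7, 16: R7=10^16=26
STORE R4, [32] → M[32]=20
after OR R4, R7: R4=20|26=30
after MUL R7, 18: R7=26*18=468
after SUB R6, 3: R6=1-3=-2
after AND R4, 12: R4=30&12=12
after SUB R7, R4: R7=468-12=456
STORE R6, [8] → M[8]=-2
STORE R6, [8] → M[8]=-2
STORE R4, [32] → M[32]=12
halt.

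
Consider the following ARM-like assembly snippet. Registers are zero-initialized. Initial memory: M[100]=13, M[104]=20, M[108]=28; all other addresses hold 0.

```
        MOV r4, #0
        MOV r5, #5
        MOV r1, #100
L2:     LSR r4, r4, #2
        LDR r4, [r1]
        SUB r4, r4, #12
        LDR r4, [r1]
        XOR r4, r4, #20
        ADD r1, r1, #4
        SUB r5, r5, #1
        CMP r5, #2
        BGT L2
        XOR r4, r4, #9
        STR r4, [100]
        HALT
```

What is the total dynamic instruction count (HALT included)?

33

after MOV r4, #0: r4=0
after MOV r5, #5: r5=5
after MOV r1, #100: r1=100
after LSR r4, r4, #2: r4=0>>2=0
after LDR r4, [r1]: r4=M[100]=13
after SUB r4, r4, #12: r4=13-12=1
after LDR r4, [r1]: r4=M[100]=13
after XOR r4, r4, #20: r4=13^20=25
after ADD r1, r1, #4: r1=100+4=104
after SUB r5, r5, #1: r5=5-1=4
CMP r5, #2  (cmp 4,2)
BGT L2: taken
after LSR r4, r4, #2: r4=25>>2=6
after LDR r4, [r1]: r4=M[104]=20
after SUB r4, r4, #12: r4=20-12=8
after LDR r4, [r1]: r4=M[104]=20
after XOR r4, r4, #20: r4=20^20=0
after ADD r1, r1, #4: r1=104+4=108
after SUB r5, r5, #1: r5=4-1=3
CMP r5, #2  (cmp 3,2)
BGT L2: taken
after LSR r4, r4, #2: r4=0>>2=0
after LDR r4, [r1]: r4=M[108]=28
after SUB r4, r4, #12: r4=28-12=16
after LDR r4, [r1]: r4=M[108]=28
after XOR r4, r4, #20: r4=28^20=8
after ADD r1, r1, #4: r1=108+4=112
after SUB r5, r5, #1: r5=3-1=2
CMP r5, #2  (cmp 2,2)
BGT L2: not taken
after XOR r4, r4, #9: r4=8^9=1
STR r4, [100] → M[100]=1
halt.
Total executed instructions: 33.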